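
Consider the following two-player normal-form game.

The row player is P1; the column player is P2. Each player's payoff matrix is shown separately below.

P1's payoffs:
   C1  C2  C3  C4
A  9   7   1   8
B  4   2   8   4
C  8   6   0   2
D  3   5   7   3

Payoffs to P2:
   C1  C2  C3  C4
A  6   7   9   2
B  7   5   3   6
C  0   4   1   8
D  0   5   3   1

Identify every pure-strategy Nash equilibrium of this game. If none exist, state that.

No pure-strategy Nash equilibrium.

Mark each player's best response to every combination of opponents' strategies; a profile where every player is best-responding is a pure Nash equilibrium.
P1 against C1: payoffs 9, 4, 8, 3 → best response A.
P1 against C2: payoffs 7, 2, 6, 5 → best response A.
P1 against C3: payoffs 1, 8, 0, 7 → best response B.
P1 against C4: payoffs 8, 4, 2, 3 → best response A.
P2 against A: payoffs 6, 7, 9, 2 → best response C3.
P2 against B: payoffs 7, 5, 3, 6 → best response C1.
P2 against C: payoffs 0, 4, 1, 8 → best response C4.
P2 against D: payoffs 0, 5, 3, 1 → best response C2.
No profile is a mutual best response for all players.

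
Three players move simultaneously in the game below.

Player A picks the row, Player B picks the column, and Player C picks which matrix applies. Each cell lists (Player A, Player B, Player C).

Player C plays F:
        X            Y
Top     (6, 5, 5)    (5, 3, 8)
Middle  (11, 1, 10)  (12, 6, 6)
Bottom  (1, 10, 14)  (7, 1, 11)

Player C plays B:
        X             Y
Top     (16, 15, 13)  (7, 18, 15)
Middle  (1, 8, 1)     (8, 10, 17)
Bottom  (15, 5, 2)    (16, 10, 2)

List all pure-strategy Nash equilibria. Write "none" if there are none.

(Top, X, F): Player A can switch to Middle (6 → 11). Not NE.
(Top, X, B): Player B can switch to Y (15 → 18). Not NE.
(Top, Y, F): Player A can switch to Middle (5 → 12). Not NE.
(Top, Y, B): Player A can switch to Middle (7 → 8). Not NE.
(Middle, X, F): Player B can switch to Y (1 → 6). Not NE.
(Middle, X, B): Player A can switch to Top (1 → 16). Not NE.
(Middle, Y, F): Player C can switch to B (6 → 17). Not NE.
(Middle, Y, B): Player A can switch to Bottom (8 → 16). Not NE.
(Bottom, X, F): Player A can switch to Top (1 → 6). Not NE.
(Bottom, X, B): Player A can switch to Top (15 → 16). Not NE.
(The remaining 2 profiles each have a profitable deviation by the same check.)

No pure-strategy Nash equilibrium.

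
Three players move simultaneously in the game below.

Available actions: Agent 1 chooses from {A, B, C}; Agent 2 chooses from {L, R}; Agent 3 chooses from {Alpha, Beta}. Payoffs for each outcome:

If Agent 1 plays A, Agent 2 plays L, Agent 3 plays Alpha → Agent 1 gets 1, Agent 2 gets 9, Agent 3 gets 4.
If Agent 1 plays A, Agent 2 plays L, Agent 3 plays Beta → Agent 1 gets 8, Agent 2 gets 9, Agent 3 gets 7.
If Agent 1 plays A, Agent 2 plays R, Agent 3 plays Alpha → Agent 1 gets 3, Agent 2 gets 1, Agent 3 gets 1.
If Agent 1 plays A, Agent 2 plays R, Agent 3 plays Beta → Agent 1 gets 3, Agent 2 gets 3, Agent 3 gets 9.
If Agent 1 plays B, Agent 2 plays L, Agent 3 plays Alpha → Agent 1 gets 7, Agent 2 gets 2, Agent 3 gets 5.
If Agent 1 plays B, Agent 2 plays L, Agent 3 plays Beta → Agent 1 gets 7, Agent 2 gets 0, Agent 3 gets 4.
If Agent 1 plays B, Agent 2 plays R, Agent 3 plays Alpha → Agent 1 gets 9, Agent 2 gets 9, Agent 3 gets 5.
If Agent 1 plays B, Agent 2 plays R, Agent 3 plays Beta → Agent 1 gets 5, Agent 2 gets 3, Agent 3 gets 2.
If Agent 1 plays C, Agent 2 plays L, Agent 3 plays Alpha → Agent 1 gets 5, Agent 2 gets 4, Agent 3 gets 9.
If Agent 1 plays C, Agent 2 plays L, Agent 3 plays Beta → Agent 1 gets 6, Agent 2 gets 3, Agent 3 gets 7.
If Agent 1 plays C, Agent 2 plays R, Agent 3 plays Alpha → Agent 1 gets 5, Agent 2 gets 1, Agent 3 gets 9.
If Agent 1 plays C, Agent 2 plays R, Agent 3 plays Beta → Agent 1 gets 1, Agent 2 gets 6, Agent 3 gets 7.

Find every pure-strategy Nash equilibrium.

Agent 1 against (L, Alpha): payoffs 1, 7, 5 → best response B.
Agent 1 against (L, Beta): payoffs 8, 7, 6 → best response A.
Agent 1 against (R, Alpha): payoffs 3, 9, 5 → best response B.
Agent 1 against (R, Beta): payoffs 3, 5, 1 → best response B.
Agent 2 against (A, Alpha): payoffs 9, 1 → best response L.
Agent 2 against (A, Beta): payoffs 9, 3 → best response L.
Agent 2 against (B, Alpha): payoffs 2, 9 → best response R.
Agent 2 against (B, Beta): payoffs 0, 3 → best response R.
Agent 2 against (C, Alpha): payoffs 4, 1 → best response L.
Agent 2 against (C, Beta): payoffs 3, 6 → best response R.
Agent 3 against (A, L): payoffs 4, 7 → best response Beta.
Agent 3 against (A, R): payoffs 1, 9 → best response Beta.
Agent 3 against (B, L): payoffs 5, 4 → best response Alpha.
Agent 3 against (B, R): payoffs 5, 2 → best response Alpha.
Agent 3 against (C, L): payoffs 9, 7 → best response Alpha.
Agent 3 against (C, R): payoffs 9, 7 → best response Alpha.
Mutual best responses: (A, L, Beta); (B, R, Alpha).

Pure-strategy Nash equilibria: (A, L, Beta); (B, R, Alpha)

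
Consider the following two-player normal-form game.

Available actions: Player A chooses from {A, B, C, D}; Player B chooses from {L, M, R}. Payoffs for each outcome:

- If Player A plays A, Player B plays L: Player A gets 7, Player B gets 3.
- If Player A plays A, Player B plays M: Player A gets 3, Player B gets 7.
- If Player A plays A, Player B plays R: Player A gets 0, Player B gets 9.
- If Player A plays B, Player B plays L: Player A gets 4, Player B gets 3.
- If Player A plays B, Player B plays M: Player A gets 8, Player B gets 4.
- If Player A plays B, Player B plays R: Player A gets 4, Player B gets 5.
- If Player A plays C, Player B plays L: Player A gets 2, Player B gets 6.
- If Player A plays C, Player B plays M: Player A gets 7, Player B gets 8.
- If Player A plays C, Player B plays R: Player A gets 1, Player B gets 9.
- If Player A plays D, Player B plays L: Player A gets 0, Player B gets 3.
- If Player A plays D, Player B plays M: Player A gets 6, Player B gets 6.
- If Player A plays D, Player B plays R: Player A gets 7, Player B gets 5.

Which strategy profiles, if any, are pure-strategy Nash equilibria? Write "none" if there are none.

No pure-strategy Nash equilibrium.

For each strategy profile, look for a profitable unilateral deviation.
(A, L): Player B can switch to M (3 → 7). Not NE.
(A, M): Player A can switch to B (3 → 8). Not NE.
(A, R): Player A can switch to B (0 → 4). Not NE.
(B, L): Player A can switch to A (4 → 7). Not NE.
(B, M): Player B can switch to R (4 → 5). Not NE.
(B, R): Player A can switch to D (4 → 7). Not NE.
(The remaining 6 profiles each have a profitable deviation by the same check.)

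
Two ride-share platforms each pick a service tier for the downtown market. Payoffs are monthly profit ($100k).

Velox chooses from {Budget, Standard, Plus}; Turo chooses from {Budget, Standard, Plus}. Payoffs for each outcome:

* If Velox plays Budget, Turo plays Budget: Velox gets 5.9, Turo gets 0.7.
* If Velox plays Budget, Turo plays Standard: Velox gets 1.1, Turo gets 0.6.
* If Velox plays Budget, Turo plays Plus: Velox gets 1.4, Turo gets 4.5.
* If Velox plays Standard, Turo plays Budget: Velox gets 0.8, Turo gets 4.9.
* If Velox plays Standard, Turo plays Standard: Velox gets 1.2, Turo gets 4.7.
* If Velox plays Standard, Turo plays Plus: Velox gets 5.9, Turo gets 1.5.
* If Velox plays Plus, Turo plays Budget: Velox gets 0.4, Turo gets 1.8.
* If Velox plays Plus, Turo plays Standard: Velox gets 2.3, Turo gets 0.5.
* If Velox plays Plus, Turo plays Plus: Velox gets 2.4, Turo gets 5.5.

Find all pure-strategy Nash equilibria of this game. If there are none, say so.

none

For each player, find the best response to each opponent profile; mutual best responses are the pure NE.
Velox against Budget: payoffs 5.9, 0.8, 0.4 → best response Budget.
Velox against Standard: payoffs 1.1, 1.2, 2.3 → best response Plus.
Velox against Plus: payoffs 1.4, 5.9, 2.4 → best response Standard.
Turo against Budget: payoffs 0.7, 0.6, 4.5 → best response Plus.
Turo against Standard: payoffs 4.9, 4.7, 1.5 → best response Budget.
Turo against Plus: payoffs 1.8, 0.5, 5.5 → best response Plus.
No profile is a mutual best response for all players.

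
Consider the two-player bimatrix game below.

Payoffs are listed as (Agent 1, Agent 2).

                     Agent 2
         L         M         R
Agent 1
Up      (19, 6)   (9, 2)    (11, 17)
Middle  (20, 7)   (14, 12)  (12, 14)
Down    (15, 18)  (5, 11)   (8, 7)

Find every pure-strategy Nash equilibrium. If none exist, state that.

Pure NE: (Middle, R)

(Up, L): Agent 1 can switch to Middle (19 → 20). Not NE.
(Up, M): Agent 1 can switch to Middle (9 → 14). Not NE.
(Up, R): Agent 1 can switch to Middle (11 → 12). Not NE.
(Middle, L): Agent 2 can switch to M (7 → 12). Not NE.
(Middle, M): Agent 2 can switch to R (12 → 14). Not NE.
(Middle, R): Agent 1 gets 12, best alternative 11; Agent 2 gets 14, best alternative 12. No profitable deviation — NE.
(Down, L): Agent 1 can switch to Up (15 → 19). Not NE.
(Down, M): Agent 1 can switch to Up (5 → 9). Not NE.
(Down, R): Agent 1 can switch to Up (8 → 11). Not NE.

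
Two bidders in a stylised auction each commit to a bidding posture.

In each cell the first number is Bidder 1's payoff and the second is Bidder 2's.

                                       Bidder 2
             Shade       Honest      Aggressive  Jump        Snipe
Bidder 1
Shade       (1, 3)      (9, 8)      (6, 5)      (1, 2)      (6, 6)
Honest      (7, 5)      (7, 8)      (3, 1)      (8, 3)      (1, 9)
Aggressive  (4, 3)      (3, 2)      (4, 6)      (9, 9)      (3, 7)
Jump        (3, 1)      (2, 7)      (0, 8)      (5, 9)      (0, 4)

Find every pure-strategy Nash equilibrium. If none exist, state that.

The pure Nash equilibria are (Shade, Honest); (Aggressive, Jump).

(Shade, Shade): Bidder 1 can switch to Honest (1 → 7). Not NE.
(Shade, Honest): Bidder 1 gets 9, best alternative 7; Bidder 2 gets 8, best alternative 6. No profitable deviation — NE.
(Shade, Aggressive): Bidder 2 can switch to Honest (5 → 8). Not NE.
(Shade, Jump): Bidder 1 can switch to Honest (1 → 8). Not NE.
(Shade, Snipe): Bidder 2 can switch to Honest (6 → 8). Not NE.
(Honest, Shade): Bidder 2 can switch to Honest (5 → 8). Not NE.
(Honest, Honest): Bidder 1 can switch to Shade (7 → 9). Not NE.
(Honest, Aggressive): Bidder 1 can switch to Shade (3 → 6). Not NE.
(Honest, Jump): Bidder 1 can switch to Aggressive (8 → 9). Not NE.
(Honest, Snipe): Bidder 1 can switch to Shade (1 → 6). Not NE.
(Aggressive, Shade): Bidder 1 can switch to Honest (4 → 7). Not NE.
(Aggressive, Honest): Bidder 1 can switch to Shade (3 → 9). Not NE.
(Aggressive, Aggressive): Bidder 1 can switch to Shade (4 → 6). Not NE.
(Aggressive, Jump): Bidder 1 gets 9, best alternative 8; Bidder 2 gets 9, best alternative 7. No profitable deviation — NE.
(The remaining 6 profiles each have a profitable deviation by the same check.)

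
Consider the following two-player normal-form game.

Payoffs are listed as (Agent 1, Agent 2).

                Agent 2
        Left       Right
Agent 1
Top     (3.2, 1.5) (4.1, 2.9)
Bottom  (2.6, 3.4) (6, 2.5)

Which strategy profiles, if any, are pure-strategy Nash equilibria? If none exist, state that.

No pure-strategy Nash equilibrium.

Agent 1 against Left: payoffs 3.2, 2.6 → best response Top.
Agent 1 against Right: payoffs 4.1, 6 → best response Bottom.
Agent 2 against Top: payoffs 1.5, 2.9 → best response Right.
Agent 2 against Bottom: payoffs 3.4, 2.5 → best response Left.
No profile is a mutual best response for all players.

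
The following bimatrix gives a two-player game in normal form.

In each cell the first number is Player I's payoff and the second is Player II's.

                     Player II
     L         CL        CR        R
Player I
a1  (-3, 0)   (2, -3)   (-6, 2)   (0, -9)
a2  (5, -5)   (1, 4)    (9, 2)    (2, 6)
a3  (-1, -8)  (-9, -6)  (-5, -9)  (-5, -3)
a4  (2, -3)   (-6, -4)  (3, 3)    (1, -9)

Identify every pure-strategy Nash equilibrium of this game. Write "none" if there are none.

Player I against L: payoffs -3, 5, -1, 2 → best response a2.
Player I against CL: payoffs 2, 1, -9, -6 → best response a1.
Player I against CR: payoffs -6, 9, -5, 3 → best response a2.
Player I against R: payoffs 0, 2, -5, 1 → best response a2.
Player II against a1: payoffs 0, -3, 2, -9 → best response CR.
Player II against a2: payoffs -5, 4, 2, 6 → best response R.
Player II against a3: payoffs -8, -6, -9, -3 → best response R.
Player II against a4: payoffs -3, -4, 3, -9 → best response CR.
Mutual best responses: (a2, R).

Pure NE: (a2, R)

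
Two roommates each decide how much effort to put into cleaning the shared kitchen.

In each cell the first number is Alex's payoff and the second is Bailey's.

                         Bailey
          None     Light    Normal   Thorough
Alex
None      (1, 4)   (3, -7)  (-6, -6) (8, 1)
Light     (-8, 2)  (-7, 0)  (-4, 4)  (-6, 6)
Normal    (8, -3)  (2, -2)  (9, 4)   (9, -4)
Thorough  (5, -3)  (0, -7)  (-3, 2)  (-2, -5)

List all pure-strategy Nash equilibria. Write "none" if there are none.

Check each profile: it is a Nash equilibrium iff no player can strictly gain by switching unilaterally.
(None, None): Alex can switch to Normal (1 → 8). Not NE.
(None, Light): Bailey can switch to None (-7 → 4). Not NE.
(None, Normal): Alex can switch to Light (-6 → -4). Not NE.
(None, Thorough): Alex can switch to Normal (8 → 9). Not NE.
(Light, None): Alex can switch to None (-8 → 1). Not NE.
(Light, Light): Alex can switch to None (-7 → 3). Not NE.
(Light, Normal): Alex can switch to Normal (-4 → 9). Not NE.
(Light, Thorough): Alex can switch to None (-6 → 8). Not NE.
(Normal, None): Bailey can switch to Light (-3 → -2). Not NE.
(Normal, Light): Alex can switch to None (2 → 3). Not NE.
(Normal, Normal): Alex gets 9, best alternative -3; Bailey gets 4, best alternative -2. No profitable deviation — NE.
(Normal, Thorough): Bailey can switch to None (-4 → -3). Not NE.
(Thorough, None): Alex can switch to Normal (5 → 8). Not NE.
(The remaining 3 profiles each have a profitable deviation by the same check.)

The unique pure-strategy Nash equilibrium is (Normal, Normal).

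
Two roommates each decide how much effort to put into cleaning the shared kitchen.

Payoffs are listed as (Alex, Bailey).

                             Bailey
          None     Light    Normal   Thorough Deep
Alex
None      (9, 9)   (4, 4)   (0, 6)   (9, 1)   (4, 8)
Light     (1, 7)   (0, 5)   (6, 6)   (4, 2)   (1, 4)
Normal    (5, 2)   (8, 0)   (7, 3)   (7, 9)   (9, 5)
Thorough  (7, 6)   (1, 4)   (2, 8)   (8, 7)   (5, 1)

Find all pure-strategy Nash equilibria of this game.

(None, None): Alex gets 9, best alternative 7; Bailey gets 9, best alternative 8. No profitable deviation — NE.
(None, Light): Alex can switch to Normal (4 → 8). Not NE.
(None, Normal): Alex can switch to Light (0 → 6). Not NE.
(None, Thorough): Bailey can switch to None (1 → 9). Not NE.
(None, Deep): Alex can switch to Normal (4 → 9). Not NE.
(Light, None): Alex can switch to None (1 → 9). Not NE.
(Light, Light): Alex can switch to None (0 → 4). Not NE.
(The remaining 13 profiles each have a profitable deviation by the same check.)

(None, None)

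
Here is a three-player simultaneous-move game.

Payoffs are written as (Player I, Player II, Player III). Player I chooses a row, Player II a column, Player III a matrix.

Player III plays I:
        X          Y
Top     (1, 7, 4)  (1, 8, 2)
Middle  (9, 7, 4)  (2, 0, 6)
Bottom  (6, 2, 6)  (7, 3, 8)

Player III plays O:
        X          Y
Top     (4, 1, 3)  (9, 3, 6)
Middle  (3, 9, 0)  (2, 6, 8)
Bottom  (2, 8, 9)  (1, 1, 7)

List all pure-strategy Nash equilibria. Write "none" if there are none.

Mark each player's best response to every combination of opponents' strategies; a profile where every player is best-responding is a pure Nash equilibrium.
Player I against (X, I): payoffs 1, 9, 6 → best response Middle.
Player I against (X, O): payoffs 4, 3, 2 → best response Top.
Player I against (Y, I): payoffs 1, 2, 7 → best response Bottom.
Player I against (Y, O): payoffs 9, 2, 1 → best response Top.
Player II against (Top, I): payoffs 7, 8 → best response Y.
Player II against (Top, O): payoffs 1, 3 → best response Y.
Player II against (Middle, I): payoffs 7, 0 → best response X.
Player II against (Middle, O): payoffs 9, 6 → best response X.
Player II against (Bottom, I): payoffs 2, 3 → best response Y.
Player II against (Bottom, O): payoffs 8, 1 → best response X.
Player III against (Top, X): payoffs 4, 3 → best response I.
Player III against (Top, Y): payoffs 2, 6 → best response O.
Player III against (Middle, X): payoffs 4, 0 → best response I.
Player III against (Middle, Y): payoffs 6, 8 → best response O.
Player III against (Bottom, X): payoffs 6, 9 → best response O.
Player III against (Bottom, Y): payoffs 8, 7 → best response I.
Mutual best responses: (Top, Y, O); (Middle, X, I); (Bottom, Y, I).

The pure Nash equilibria are (Top, Y, O), (Middle, X, I), (Bottom, Y, I).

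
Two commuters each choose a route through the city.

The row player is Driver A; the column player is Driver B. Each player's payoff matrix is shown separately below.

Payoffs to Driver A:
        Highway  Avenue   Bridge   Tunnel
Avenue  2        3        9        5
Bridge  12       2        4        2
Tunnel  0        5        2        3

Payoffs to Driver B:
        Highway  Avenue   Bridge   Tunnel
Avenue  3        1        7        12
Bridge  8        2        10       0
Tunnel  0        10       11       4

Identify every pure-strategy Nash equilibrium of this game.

The unique pure-strategy Nash equilibrium is (Avenue, Tunnel).

Mark each player's best response to every combination of opponents' strategies; a profile where every player is best-responding is a pure Nash equilibrium.
Driver A against Highway: payoffs 2, 12, 0 → best response Bridge.
Driver A against Avenue: payoffs 3, 2, 5 → best response Tunnel.
Driver A against Bridge: payoffs 9, 4, 2 → best response Avenue.
Driver A against Tunnel: payoffs 5, 2, 3 → best response Avenue.
Driver B against Avenue: payoffs 3, 1, 7, 12 → best response Tunnel.
Driver B against Bridge: payoffs 8, 2, 10, 0 → best response Bridge.
Driver B against Tunnel: payoffs 0, 10, 11, 4 → best response Bridge.
Mutual best responses: (Avenue, Tunnel).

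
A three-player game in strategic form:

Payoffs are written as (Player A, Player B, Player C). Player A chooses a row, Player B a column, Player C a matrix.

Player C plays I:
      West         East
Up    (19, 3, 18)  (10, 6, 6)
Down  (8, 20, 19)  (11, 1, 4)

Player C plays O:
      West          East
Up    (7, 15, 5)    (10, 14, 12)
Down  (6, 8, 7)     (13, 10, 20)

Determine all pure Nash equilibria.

Player A against (West, I): payoffs 19, 8 → best response Up.
Player A against (West, O): payoffs 7, 6 → best response Up.
Player A against (East, I): payoffs 10, 11 → best response Down.
Player A against (East, O): payoffs 10, 13 → best response Down.
Player B against (Up, I): payoffs 3, 6 → best response East.
Player B against (Up, O): payoffs 15, 14 → best response West.
Player B against (Down, I): payoffs 20, 1 → best response West.
Player B against (Down, O): payoffs 8, 10 → best response East.
Player C against (Up, West): payoffs 18, 5 → best response I.
Player C against (Up, East): payoffs 6, 12 → best response O.
Player C against (Down, West): payoffs 19, 7 → best response I.
Player C against (Down, East): payoffs 4, 20 → best response O.
Mutual best responses: (Down, East, O).

(Down, East, O)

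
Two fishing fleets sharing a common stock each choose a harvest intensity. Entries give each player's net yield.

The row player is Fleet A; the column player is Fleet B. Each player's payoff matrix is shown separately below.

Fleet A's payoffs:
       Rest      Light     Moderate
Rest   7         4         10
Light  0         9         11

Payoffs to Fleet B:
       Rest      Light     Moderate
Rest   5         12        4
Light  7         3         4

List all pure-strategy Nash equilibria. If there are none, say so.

Mark each player's best response to every combination of opponents' strategies; a profile where every player is best-responding is a pure Nash equilibrium.
Fleet A against Rest: payoffs 7, 0 → best response Rest.
Fleet A against Light: payoffs 4, 9 → best response Light.
Fleet A against Moderate: payoffs 10, 11 → best response Light.
Fleet B against Rest: payoffs 5, 12, 4 → best response Light.
Fleet B against Light: payoffs 7, 3, 4 → best response Rest.
No profile is a mutual best response for all players.

none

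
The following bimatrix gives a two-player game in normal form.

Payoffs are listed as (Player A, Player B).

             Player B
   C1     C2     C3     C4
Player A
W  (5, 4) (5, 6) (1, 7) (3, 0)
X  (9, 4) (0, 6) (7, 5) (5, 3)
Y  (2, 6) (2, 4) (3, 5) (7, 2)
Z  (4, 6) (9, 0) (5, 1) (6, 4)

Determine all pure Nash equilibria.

There is no pure-strategy Nash equilibrium.

Player A against C1: payoffs 5, 9, 2, 4 → best response X.
Player A against C2: payoffs 5, 0, 2, 9 → best response Z.
Player A against C3: payoffs 1, 7, 3, 5 → best response X.
Player A against C4: payoffs 3, 5, 7, 6 → best response Y.
Player B against W: payoffs 4, 6, 7, 0 → best response C3.
Player B against X: payoffs 4, 6, 5, 3 → best response C2.
Player B against Y: payoffs 6, 4, 5, 2 → best response C1.
Player B against Z: payoffs 6, 0, 1, 4 → best response C1.
No profile is a mutual best response for all players.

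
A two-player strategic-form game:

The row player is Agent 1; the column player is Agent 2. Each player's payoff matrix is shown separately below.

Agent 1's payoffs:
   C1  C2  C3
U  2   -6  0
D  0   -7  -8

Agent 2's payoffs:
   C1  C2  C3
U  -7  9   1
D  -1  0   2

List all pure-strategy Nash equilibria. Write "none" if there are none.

The unique pure-strategy Nash equilibrium is (U, C2).

Agent 1 against C1: payoffs 2, 0 → best response U.
Agent 1 against C2: payoffs -6, -7 → best response U.
Agent 1 against C3: payoffs 0, -8 → best response U.
Agent 2 against U: payoffs -7, 9, 1 → best response C2.
Agent 2 against D: payoffs -1, 0, 2 → best response C3.
Mutual best responses: (U, C2).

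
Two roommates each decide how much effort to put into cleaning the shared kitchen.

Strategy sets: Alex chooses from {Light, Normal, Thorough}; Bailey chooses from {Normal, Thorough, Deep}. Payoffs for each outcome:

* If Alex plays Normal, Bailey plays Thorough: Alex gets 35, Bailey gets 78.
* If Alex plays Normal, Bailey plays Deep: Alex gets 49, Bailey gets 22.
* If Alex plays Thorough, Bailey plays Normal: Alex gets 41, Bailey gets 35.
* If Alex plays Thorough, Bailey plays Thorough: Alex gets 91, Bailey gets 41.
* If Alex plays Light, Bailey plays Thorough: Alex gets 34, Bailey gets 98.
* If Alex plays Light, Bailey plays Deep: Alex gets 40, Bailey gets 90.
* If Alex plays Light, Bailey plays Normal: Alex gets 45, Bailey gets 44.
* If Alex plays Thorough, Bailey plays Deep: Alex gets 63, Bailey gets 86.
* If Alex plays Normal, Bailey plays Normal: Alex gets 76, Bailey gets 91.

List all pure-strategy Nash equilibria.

Pure-strategy Nash equilibria: (Normal, Normal); (Thorough, Deep)

Alex against Normal: payoffs 45, 76, 41 → best response Normal.
Alex against Thorough: payoffs 34, 35, 91 → best response Thorough.
Alex against Deep: payoffs 40, 49, 63 → best response Thorough.
Bailey against Light: payoffs 44, 98, 90 → best response Thorough.
Bailey against Normal: payoffs 91, 78, 22 → best response Normal.
Bailey against Thorough: payoffs 35, 41, 86 → best response Deep.
Mutual best responses: (Normal, Normal); (Thorough, Deep).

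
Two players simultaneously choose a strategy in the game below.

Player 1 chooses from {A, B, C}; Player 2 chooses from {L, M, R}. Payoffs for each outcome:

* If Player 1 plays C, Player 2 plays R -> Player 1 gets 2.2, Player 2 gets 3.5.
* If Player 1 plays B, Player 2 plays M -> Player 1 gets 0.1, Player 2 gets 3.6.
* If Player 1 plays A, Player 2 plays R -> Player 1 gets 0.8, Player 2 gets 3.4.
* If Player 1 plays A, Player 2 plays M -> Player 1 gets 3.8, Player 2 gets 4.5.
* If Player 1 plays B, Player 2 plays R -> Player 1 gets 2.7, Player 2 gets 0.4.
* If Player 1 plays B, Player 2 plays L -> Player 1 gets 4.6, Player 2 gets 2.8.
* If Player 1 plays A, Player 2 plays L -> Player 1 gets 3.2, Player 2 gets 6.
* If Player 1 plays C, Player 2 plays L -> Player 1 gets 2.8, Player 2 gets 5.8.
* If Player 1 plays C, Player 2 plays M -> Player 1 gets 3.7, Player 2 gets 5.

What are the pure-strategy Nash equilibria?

This game has no pure Nash equilibrium.

For each strategy profile, look for a profitable unilateral deviation.
(A, L): Player 1 can switch to B (3.2 → 4.6). Not NE.
(A, M): Player 2 can switch to L (4.5 → 6). Not NE.
(A, R): Player 1 can switch to B (0.8 → 2.7). Not NE.
(B, L): Player 2 can switch to M (2.8 → 3.6). Not NE.
(B, M): Player 1 can switch to A (0.1 → 3.8). Not NE.
(B, R): Player 2 can switch to L (0.4 → 2.8). Not NE.
(C, L): Player 1 can switch to A (2.8 → 3.2). Not NE.
(C, M): Player 1 can switch to A (3.7 → 3.8). Not NE.
(C, R): Player 1 can switch to B (2.2 → 2.7). Not NE.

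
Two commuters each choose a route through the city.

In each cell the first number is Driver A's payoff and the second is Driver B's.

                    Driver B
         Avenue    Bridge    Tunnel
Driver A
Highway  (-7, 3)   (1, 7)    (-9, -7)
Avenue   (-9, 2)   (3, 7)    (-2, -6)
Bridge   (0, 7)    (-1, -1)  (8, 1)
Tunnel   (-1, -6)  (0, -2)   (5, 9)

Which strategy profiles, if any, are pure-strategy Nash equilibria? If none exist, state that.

(Avenue, Bridge), (Bridge, Avenue)

(Highway, Avenue): Driver A can switch to Bridge (-7 → 0). Not NE.
(Highway, Bridge): Driver A can switch to Avenue (1 → 3). Not NE.
(Highway, Tunnel): Driver A can switch to Avenue (-9 → -2). Not NE.
(Avenue, Avenue): Driver A can switch to Highway (-9 → -7). Not NE.
(Avenue, Bridge): Driver A gets 3, best alternative 1; Driver B gets 7, best alternative 2. No profitable deviation — NE.
(Avenue, Tunnel): Driver A can switch to Bridge (-2 → 8). Not NE.
(Bridge, Avenue): Driver A gets 0, best alternative -1; Driver B gets 7, best alternative 1. No profitable deviation — NE.
(Bridge, Bridge): Driver A can switch to Highway (-1 → 1). Not NE.
(Bridge, Tunnel): Driver B can switch to Avenue (1 → 7). Not NE.
(Tunnel, Avenue): Driver A can switch to Bridge (-1 → 0). Not NE.
(Tunnel, Bridge): Driver A can switch to Highway (0 → 1). Not NE.
(Tunnel, Tunnel): Driver A can switch to Bridge (5 → 8). Not NE.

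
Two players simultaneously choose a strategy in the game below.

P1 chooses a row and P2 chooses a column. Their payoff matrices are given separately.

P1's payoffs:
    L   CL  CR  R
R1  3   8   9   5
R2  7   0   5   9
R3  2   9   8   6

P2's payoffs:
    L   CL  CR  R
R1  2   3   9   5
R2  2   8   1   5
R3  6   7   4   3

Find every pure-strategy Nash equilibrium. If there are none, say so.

Mark each player's best response to every combination of opponents' strategies; a profile where every player is best-responding is a pure Nash equilibrium.
P1 against L: payoffs 3, 7, 2 → best response R2.
P1 against CL: payoffs 8, 0, 9 → best response R3.
P1 against CR: payoffs 9, 5, 8 → best response R1.
P1 against R: payoffs 5, 9, 6 → best response R2.
P2 against R1: payoffs 2, 3, 9, 5 → best response CR.
P2 against R2: payoffs 2, 8, 1, 5 → best response CL.
P2 against R3: payoffs 6, 7, 4, 3 → best response CL.
Mutual best responses: (R1, CR); (R3, CL).

(R1, CR); (R3, CL)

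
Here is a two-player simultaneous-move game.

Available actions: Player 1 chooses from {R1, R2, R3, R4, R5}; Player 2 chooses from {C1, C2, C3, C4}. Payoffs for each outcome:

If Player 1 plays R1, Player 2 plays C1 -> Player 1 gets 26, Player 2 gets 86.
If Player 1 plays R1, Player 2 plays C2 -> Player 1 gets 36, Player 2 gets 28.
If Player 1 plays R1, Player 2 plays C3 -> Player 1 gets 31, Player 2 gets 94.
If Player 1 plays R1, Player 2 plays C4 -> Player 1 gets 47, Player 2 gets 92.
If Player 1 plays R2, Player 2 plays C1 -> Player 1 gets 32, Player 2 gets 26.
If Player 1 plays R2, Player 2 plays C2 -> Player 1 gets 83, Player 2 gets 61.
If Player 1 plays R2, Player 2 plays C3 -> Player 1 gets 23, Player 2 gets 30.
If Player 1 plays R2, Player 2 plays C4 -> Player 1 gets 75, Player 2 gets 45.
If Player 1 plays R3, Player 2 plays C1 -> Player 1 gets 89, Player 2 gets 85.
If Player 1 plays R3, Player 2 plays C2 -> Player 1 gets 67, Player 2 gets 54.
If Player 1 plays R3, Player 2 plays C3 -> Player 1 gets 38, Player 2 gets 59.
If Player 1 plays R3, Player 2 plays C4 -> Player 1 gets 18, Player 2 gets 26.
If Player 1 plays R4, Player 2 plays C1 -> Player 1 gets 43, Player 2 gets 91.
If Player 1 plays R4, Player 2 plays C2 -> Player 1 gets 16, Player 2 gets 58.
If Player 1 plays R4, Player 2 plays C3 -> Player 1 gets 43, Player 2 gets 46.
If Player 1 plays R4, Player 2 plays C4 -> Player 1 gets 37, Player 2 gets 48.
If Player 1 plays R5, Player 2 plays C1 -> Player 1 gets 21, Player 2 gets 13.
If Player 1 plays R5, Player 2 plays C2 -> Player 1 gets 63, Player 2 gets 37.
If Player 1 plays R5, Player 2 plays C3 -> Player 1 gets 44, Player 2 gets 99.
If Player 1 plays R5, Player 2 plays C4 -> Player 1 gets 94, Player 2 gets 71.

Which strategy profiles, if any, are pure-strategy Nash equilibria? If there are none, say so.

(R2, C2); (R3, C1); (R5, C3)

Mark each player's best response to every combination of opponents' strategies; a profile where every player is best-responding is a pure Nash equilibrium.
Player 1 against C1: payoffs 26, 32, 89, 43, 21 → best response R3.
Player 1 against C2: payoffs 36, 83, 67, 16, 63 → best response R2.
Player 1 against C3: payoffs 31, 23, 38, 43, 44 → best response R5.
Player 1 against C4: payoffs 47, 75, 18, 37, 94 → best response R5.
Player 2 against R1: payoffs 86, 28, 94, 92 → best response C3.
Player 2 against R2: payoffs 26, 61, 30, 45 → best response C2.
Player 2 against R3: payoffs 85, 54, 59, 26 → best response C1.
Player 2 against R4: payoffs 91, 58, 46, 48 → best response C1.
Player 2 against R5: payoffs 13, 37, 99, 71 → best response C3.
Mutual best responses: (R2, C2); (R3, C1); (R5, C3).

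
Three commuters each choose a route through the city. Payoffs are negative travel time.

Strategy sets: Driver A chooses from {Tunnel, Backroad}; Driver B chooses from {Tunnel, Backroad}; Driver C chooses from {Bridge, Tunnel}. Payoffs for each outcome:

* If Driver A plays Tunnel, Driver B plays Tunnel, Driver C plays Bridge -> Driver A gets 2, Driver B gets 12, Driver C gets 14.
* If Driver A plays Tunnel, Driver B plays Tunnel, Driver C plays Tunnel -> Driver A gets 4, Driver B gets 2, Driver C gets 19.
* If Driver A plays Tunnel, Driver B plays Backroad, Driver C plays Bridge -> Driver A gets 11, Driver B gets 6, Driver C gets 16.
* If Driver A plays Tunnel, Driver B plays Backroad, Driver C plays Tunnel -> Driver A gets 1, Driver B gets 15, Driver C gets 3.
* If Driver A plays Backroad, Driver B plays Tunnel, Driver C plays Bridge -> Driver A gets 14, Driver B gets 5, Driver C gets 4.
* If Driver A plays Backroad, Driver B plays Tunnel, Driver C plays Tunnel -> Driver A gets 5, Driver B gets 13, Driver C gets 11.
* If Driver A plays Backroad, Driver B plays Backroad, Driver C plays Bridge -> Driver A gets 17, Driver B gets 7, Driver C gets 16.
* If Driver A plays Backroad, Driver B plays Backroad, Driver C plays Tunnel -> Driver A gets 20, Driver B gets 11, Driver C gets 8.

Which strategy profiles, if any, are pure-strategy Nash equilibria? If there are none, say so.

(Backroad, Tunnel, Tunnel); (Backroad, Backroad, Bridge)

(Tunnel, Tunnel, Bridge): Driver A can switch to Backroad (2 → 14). Not NE.
(Tunnel, Tunnel, Tunnel): Driver A can switch to Backroad (4 → 5). Not NE.
(Tunnel, Backroad, Bridge): Driver A can switch to Backroad (11 → 17). Not NE.
(Tunnel, Backroad, Tunnel): Driver A can switch to Backroad (1 → 20). Not NE.
(Backroad, Tunnel, Bridge): Driver B can switch to Backroad (5 → 7). Not NE.
(Backroad, Tunnel, Tunnel): Driver A gets 5, best alternative 4; Driver B gets 13, best alternative 11; Driver C gets 11, best alternative 4. No profitable deviation — NE.
(Backroad, Backroad, Bridge): Driver A gets 17, best alternative 11; Driver B gets 7, best alternative 5; Driver C gets 16, best alternative 8. No profitable deviation — NE.
(Backroad, Backroad, Tunnel): Driver B can switch to Tunnel (11 → 13). Not NE.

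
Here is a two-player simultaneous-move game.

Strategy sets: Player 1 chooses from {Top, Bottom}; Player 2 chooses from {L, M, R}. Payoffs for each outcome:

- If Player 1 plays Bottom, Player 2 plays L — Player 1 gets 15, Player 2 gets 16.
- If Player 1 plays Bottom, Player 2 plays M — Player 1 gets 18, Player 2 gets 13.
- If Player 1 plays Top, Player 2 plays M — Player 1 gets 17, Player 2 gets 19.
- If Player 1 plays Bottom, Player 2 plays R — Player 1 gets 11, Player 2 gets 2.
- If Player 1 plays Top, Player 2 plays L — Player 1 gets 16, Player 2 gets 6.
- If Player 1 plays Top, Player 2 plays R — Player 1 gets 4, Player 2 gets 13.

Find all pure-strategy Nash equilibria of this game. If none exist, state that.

(Top, L): Player 2 can switch to M (6 → 19). Not NE.
(Top, M): Player 1 can switch to Bottom (17 → 18). Not NE.
(Top, R): Player 1 can switch to Bottom (4 → 11). Not NE.
(Bottom, L): Player 1 can switch to Top (15 → 16). Not NE.
(Bottom, M): Player 2 can switch to L (13 → 16). Not NE.
(Bottom, R): Player 2 can switch to L (2 → 16). Not NE.

There is no pure-strategy Nash equilibrium.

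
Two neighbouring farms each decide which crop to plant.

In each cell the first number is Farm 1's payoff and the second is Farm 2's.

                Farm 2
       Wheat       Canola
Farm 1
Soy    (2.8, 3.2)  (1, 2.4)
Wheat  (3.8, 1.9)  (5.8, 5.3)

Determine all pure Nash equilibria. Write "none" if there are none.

(Soy, Wheat): Farm 1 can switch to Wheat (2.8 → 3.8). Not NE.
(Soy, Canola): Farm 1 can switch to Wheat (1 → 5.8). Not NE.
(Wheat, Wheat): Farm 2 can switch to Canola (1.9 → 5.3). Not NE.
(Wheat, Canola): Farm 1 gets 5.8, best alternative 1; Farm 2 gets 5.3, best alternative 1.9. No profitable deviation — NE.

The unique pure-strategy Nash equilibrium is (Wheat, Canola).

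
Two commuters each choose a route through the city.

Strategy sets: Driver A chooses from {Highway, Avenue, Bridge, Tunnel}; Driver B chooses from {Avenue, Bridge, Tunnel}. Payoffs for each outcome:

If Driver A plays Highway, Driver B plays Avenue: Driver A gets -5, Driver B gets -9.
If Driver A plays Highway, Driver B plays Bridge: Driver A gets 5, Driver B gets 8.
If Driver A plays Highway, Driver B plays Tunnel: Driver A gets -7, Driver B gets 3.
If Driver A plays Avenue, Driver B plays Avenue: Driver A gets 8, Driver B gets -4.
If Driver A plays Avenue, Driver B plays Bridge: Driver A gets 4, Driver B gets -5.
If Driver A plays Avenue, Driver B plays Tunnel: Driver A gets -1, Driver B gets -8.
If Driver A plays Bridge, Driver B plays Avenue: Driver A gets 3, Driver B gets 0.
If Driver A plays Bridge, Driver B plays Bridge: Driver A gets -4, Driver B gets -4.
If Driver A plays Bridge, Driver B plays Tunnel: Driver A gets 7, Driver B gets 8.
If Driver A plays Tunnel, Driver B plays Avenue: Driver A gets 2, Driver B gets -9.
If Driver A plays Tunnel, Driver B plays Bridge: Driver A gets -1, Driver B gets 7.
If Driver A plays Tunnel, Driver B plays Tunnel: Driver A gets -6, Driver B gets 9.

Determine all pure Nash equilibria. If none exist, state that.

(Highway, Bridge) and (Avenue, Avenue) and (Bridge, Tunnel)

(Highway, Avenue): Driver A can switch to Avenue (-5 → 8). Not NE.
(Highway, Bridge): Driver A gets 5, best alternative 4; Driver B gets 8, best alternative 3. No profitable deviation — NE.
(Highway, Tunnel): Driver A can switch to Avenue (-7 → -1). Not NE.
(Avenue, Avenue): Driver A gets 8, best alternative 3; Driver B gets -4, best alternative -5. No profitable deviation — NE.
(Avenue, Bridge): Driver A can switch to Highway (4 → 5). Not NE.
(Avenue, Tunnel): Driver A can switch to Bridge (-1 → 7). Not NE.
(Bridge, Avenue): Driver A can switch to Avenue (3 → 8). Not NE.
(Bridge, Bridge): Driver A can switch to Highway (-4 → 5). Not NE.
(Bridge, Tunnel): Driver A gets 7, best alternative -1; Driver B gets 8, best alternative 0. No profitable deviation — NE.
(Tunnel, Avenue): Driver A can switch to Avenue (2 → 8). Not NE.
(Tunnel, Bridge): Driver A can switch to Highway (-1 → 5). Not NE.
(The remaining 1 profile has a profitable deviation by the same check.)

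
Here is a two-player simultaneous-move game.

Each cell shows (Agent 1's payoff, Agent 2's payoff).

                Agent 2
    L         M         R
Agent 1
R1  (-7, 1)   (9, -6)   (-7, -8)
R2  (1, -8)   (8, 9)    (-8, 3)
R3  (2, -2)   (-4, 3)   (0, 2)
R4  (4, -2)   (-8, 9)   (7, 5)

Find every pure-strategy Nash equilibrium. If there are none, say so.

Agent 1 against L: payoffs -7, 1, 2, 4 → best response R4.
Agent 1 against M: payoffs 9, 8, -4, -8 → best response R1.
Agent 1 against R: payoffs -7, -8, 0, 7 → best response R4.
Agent 2 against R1: payoffs 1, -6, -8 → best response L.
Agent 2 against R2: payoffs -8, 9, 3 → best response M.
Agent 2 against R3: payoffs -2, 3, 2 → best response M.
Agent 2 against R4: payoffs -2, 9, 5 → best response M.
No profile is a mutual best response for all players.

This game has no pure Nash equilibrium.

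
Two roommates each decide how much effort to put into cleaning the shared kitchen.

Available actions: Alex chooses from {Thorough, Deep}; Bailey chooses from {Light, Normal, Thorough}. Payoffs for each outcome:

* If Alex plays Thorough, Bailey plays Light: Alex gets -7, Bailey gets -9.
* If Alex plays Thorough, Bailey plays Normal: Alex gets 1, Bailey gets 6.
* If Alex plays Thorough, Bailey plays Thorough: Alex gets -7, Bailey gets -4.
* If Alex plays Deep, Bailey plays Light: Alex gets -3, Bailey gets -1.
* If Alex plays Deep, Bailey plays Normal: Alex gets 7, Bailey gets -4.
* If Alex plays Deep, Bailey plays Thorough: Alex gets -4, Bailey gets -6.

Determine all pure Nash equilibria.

Pure NE: (Deep, Light)

Mark each player's best response to every combination of opponents' strategies; a profile where every player is best-responding is a pure Nash equilibrium.
Alex against Light: payoffs -7, -3 → best response Deep.
Alex against Normal: payoffs 1, 7 → best response Deep.
Alex against Thorough: payoffs -7, -4 → best response Deep.
Bailey against Thorough: payoffs -9, 6, -4 → best response Normal.
Bailey against Deep: payoffs -1, -4, -6 → best response Light.
Mutual best responses: (Deep, Light).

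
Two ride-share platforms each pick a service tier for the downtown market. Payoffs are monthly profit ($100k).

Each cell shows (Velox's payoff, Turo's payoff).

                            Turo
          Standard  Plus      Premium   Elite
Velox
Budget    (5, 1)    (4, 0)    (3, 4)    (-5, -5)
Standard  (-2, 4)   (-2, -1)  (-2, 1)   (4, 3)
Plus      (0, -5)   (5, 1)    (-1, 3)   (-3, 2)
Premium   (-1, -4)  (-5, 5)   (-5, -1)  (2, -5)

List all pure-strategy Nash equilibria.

(Budget, Standard): Turo can switch to Premium (1 → 4). Not NE.
(Budget, Plus): Velox can switch to Plus (4 → 5). Not NE.
(Budget, Premium): Velox gets 3, best alternative -1; Turo gets 4, best alternative 1. No profitable deviation — NE.
(Budget, Elite): Velox can switch to Standard (-5 → 4). Not NE.
(Standard, Standard): Velox can switch to Budget (-2 → 5). Not NE.
(Standard, Plus): Velox can switch to Budget (-2 → 4). Not NE.
(Standard, Premium): Velox can switch to Budget (-2 → 3). Not NE.
(Standard, Elite): Turo can switch to Standard (3 → 4). Not NE.
(Plus, Standard): Velox can switch to Budget (0 → 5). Not NE.
(Plus, Plus): Turo can switch to Premium (1 → 3). Not NE.
(Plus, Premium): Velox can switch to Budget (-1 → 3). Not NE.
(Plus, Elite): Velox can switch to Standard (-3 → 4). Not NE.
(Premium, Standard): Velox can switch to Budget (-1 → 5). Not NE.
(The remaining 3 profiles each have a profitable deviation by the same check.)

The unique pure-strategy Nash equilibrium is (Budget, Premium).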